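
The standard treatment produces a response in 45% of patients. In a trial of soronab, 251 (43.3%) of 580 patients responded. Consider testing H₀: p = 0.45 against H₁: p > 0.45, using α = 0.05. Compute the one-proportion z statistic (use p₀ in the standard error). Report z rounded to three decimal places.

p̂ = 251/580 = 0.432759.
SE = √(p₀(1−p₀)/n) = √(0.2475/580) = 0.020657.
z = (0.432759 − 0.45)/0.020657 = -0.017241/0.020657 = -0.835.
p-value = P(Z > -0.835) ≈ 0.7980; since p > α = 0.05, fail to reject H₀.

z = -0.835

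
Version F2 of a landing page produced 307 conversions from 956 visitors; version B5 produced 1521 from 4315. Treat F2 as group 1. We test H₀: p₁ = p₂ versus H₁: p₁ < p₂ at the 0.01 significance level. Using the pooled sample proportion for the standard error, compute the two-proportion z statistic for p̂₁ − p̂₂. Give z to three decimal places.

p̂₁ = 307/956 ≈ 0.321130, p̂₂ = 1521/4315 ≈ 0.352491.
Pooled p̂ = (307+1521)/(956+4315) = 1828/5271 = 0.346803.
SE = √(p̂(1−p̂)(1/n₁+1/n₂)) = √(0.346803·0.653197·0.00127777) = √(0.000289455) = 0.017013.
z = (0.321130 − 0.352491)/0.017013 = -0.031361/0.017013 = -1.843.
p-value = P(Z < -1.843) ≈ 0.0326. With α = 0.01, fail to reject H₀.

z = -1.843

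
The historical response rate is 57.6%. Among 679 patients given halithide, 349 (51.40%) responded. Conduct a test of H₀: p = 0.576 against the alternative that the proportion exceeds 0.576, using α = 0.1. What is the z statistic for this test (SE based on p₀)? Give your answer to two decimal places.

p̂ = 349/679 = 0.51399.
SE = √(p₀(1−p₀)/n) = √(0.24422/679) = 0.01897.
z = (0.51399 − 0.576)/0.01897 = -0.06201/0.01897 = -3.27.
p-value = P(Z > -3.270) ≈ 0.9995. With α = 0.1, fail to reject H₀.

z = -3.27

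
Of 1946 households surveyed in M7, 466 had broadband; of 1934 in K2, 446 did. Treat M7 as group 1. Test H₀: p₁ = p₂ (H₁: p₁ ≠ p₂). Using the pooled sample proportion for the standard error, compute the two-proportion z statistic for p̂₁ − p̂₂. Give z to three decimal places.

p̂₁ = 466/1946 ≈ 0.239466, p̂₂ = 446/1934 ≈ 0.230610.
Pooled p̂ = (466+446)/(1946+1934) = 912/3880 = 0.235052.
SE = √(0.179802 × 0.00103094) = 0.013615.
z = (0.239466 − 0.230610)/0.013615 = 0.008856/0.013615 = 0.650.

z = 0.650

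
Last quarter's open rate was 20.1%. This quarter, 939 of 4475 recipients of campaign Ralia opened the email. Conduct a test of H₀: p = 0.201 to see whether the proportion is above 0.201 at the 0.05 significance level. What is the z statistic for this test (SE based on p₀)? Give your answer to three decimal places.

p̂ = 939/4475 ≈ 0.20983.
Standard error under H₀: √(0.201×0.799/4475) = 0.00599.
z = (0.20983 − 0.201)/0.00599 = 0.00883/0.00599 = 1.474.
p-value = P(Z > 1.474) ≈ 0.0702, so at α = 0.05 we fail to reject H₀.

z = 1.474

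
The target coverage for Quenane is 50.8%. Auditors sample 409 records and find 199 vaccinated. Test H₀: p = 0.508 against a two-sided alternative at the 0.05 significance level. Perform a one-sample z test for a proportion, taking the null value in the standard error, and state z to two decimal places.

z = -0.87

p̂ = 199/409 = 0.4866.
SE = √(p₀(1−p₀)/n) = √(0.24994/409) = 0.0247.
z = (0.4866 − 0.508)/0.0247 = -0.0214/0.0247 = -0.87.
p-value = 2·P(Z > 0.868) ≈ 0.3856. With α = 0.05, fail to reject H₀.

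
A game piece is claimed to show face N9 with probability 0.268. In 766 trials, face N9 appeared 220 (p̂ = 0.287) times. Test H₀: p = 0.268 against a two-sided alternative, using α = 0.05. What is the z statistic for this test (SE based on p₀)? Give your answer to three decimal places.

p̂ = 220/766 = 0.287206.
Under H₀, SE = √(0.268·0.732/766) = √(0.000256104) = 0.016003.
z = (0.287206 − 0.268)/0.016003 = 0.019206/0.016003 = 1.200.
p-value = 2·P(Z > 1.200) ≈ 0.2301; since p > α = 0.05, fail to reject H₀.

z = 1.200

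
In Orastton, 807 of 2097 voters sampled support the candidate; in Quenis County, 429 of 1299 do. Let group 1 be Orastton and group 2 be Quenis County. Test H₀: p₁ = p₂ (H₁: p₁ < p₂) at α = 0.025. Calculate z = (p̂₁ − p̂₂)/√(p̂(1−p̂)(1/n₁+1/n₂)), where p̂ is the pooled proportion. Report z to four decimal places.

z = 3.2129

p̂₁ = 807/2097 = 0.384835, p̂₂ = 429/1299 = 0.330254.
Pooled p̂ = (807+429)/(2097+1299) = 1236/3396 = 0.363958.
SE = √(p̂(1−p̂)(1/n₁+1/n₂)) = √(0.363958·0.636042·0.00124669) = √(0.0002886) = 0.016988.
z = (0.384835 − 0.330254)/0.016988 = 0.054581/0.016988 = 3.2129.
p-value = P(Z < 3.213) ≈ 0.9993. With α = 0.025, fail to reject H₀.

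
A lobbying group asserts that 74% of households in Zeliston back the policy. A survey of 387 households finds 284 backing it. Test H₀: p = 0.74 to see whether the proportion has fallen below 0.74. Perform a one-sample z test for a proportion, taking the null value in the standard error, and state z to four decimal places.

p̂ = 284/387 ≈ 0.733850.
Under H₀, SE = √(0.74·0.26/387) = √(0.000497158) = 0.022297.
z = (0.733850 − 0.74)/0.022297 = -0.006150/0.022297 = -0.2758.

z = -0.2758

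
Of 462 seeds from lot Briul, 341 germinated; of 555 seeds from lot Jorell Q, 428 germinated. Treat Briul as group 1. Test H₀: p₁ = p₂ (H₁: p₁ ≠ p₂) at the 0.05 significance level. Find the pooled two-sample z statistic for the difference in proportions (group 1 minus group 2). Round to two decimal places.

p̂₁ = 341/462 = 0.73810, p̂₂ = 428/555 = 0.77117.
Pooled p̂ = (341+428)/(462+555) = 769/1017 = 0.75615.
SE = √(0.184389 × 0.0039663) = 0.02704.
z = (0.73810 − 0.77117)/0.02704 = -0.03307/0.02704 = -1.22.
Two-sided p-value ≈ 2·Φ(−1.223) = 0.2213. With α = 0.05, fail to reject H₀.

z = -1.22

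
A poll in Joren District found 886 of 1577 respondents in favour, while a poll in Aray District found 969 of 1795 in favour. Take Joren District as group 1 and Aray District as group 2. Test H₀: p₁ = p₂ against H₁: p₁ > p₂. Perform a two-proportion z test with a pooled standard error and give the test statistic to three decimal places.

z = 1.281

p̂₁ = 886/1577 = 0.56183, p̂₂ = 969/1795 = 0.53983.
Pooled p̂ = (886+969)/(1577+1795) = 1855/3372 = 0.55012.
SE = √(p̂(1−p̂)(1/n₁+1/n₂)) = √(0.55012·0.44988·0.00119122) = √(0.000294812) = 0.01717.
z = (0.56183 − 0.53983)/0.01717 = 0.02200/0.01717 = 1.281.
p-value = P(Z > 1.281) ≈ 0.1001.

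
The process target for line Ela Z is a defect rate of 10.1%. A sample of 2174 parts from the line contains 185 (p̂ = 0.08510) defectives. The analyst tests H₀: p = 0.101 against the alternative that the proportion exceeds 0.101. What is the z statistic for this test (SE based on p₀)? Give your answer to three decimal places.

z = -2.461

p̂ = 185/2174 = 0.08510.
Standard error under H₀: √(0.101×0.899/2174) = 0.00646.
z = (0.08510 − 0.101)/0.00646 = -0.01590/0.00646 = -2.461.
p-value = P(Z > -2.461) ≈ 0.9931.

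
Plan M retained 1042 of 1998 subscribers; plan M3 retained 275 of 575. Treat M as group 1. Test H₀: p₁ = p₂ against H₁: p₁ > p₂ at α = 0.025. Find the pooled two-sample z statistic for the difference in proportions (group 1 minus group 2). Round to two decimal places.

p̂₁ = 1042/1998 = 0.52152, p̂₂ = 275/575 = 0.47826.
Pooled p̂ = (1042+275)/(1998+575) = 1317/2573 = 0.51185.
SE = √(p̂(1−p̂)(1/n₁+1/n₂)) = √(0.51185·0.48815·0.00223963) = √(0.000559593) = 0.02366.
z = (0.52152 − 0.47826)/0.02366 = 0.04326/0.02366 = 1.83.
p-value = P(Z > 1.829) ≈ 0.0337; since p > α = 0.025, fail to reject H₀.

z = 1.83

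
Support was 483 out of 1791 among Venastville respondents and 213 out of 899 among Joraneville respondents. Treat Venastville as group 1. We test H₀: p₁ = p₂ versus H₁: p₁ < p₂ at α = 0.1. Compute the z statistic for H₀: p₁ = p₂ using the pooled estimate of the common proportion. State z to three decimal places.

p̂₁ = 483/1791 = 0.26968, p̂₂ = 213/899 = 0.23693.
Pooled p̂ = (483+213)/(1791+899) = 696/2690 = 0.25874.
SE = √(p̂(1−p̂)(1/n₁+1/n₂)) = √(0.25874·0.74126·0.00167069) = √(0.000320425) = 0.01790.
z = (0.26968 − 0.23693)/0.01790 = 0.03275/0.01790 = 1.830.
p-value = P(Z < 1.830) ≈ 0.9664. With α = 0.1, fail to reject H₀.

z = 1.830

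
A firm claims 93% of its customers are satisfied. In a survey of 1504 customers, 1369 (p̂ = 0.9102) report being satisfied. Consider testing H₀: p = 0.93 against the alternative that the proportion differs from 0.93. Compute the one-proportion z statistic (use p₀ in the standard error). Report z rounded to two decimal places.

z = -3.00

p̂ = 1369/1504 ≈ 0.9102.
Under H₀, SE = √(0.93·0.07/1504) = √(4.32846e-05) = 0.0066.
z = (0.9102 − 0.93)/0.0066 = -0.0198/0.0066 = -3.00.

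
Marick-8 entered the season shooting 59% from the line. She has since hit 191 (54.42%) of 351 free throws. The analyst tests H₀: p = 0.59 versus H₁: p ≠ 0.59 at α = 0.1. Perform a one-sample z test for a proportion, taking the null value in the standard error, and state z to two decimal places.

z = -1.75

p̂ = 191/351 = 0.54416.
Standard error under H₀: √(0.59×0.41/351) = 0.02625.
z = (0.54416 − 0.59)/0.02625 = -0.04584/0.02625 = -1.75.
Two-sided p-value ≈ 2·Φ(−1.746) = 0.0808, so at α = 0.1 we reject H₀.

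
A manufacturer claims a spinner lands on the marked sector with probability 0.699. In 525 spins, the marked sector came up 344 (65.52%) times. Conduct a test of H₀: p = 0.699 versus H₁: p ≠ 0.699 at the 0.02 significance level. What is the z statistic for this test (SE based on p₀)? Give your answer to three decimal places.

z = -2.186

p̂ = 344/525 ≈ 0.65524.
Under H₀, SE = √(0.699·0.301/525) = √(0.00040076) = 0.02002.
z = (0.65524 − 0.699)/0.02002 = -0.04376/0.02002 = -2.186.
Two-sided p-value ≈ 2·Φ(−2.186) = 0.0288; since p > α = 0.02, fail to reject H₀.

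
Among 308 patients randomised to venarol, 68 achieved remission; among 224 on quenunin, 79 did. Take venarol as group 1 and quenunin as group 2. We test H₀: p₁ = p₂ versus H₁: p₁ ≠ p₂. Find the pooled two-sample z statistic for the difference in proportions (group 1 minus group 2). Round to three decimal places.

p̂₁ = 68/308 ≈ 0.22078, p̂₂ = 79/224 ≈ 0.35268.
Pooled p̂ = (68+79)/(308+224) = 147/532 = 0.27632.
SE = √(0.199965 × 0.00771104) = 0.03927.
z = (0.22078 − 0.35268)/0.03927 = -0.13190/0.03927 = -3.359.
p-value = 2·P(Z > 3.359) ≈ 0.0008.

z = -3.359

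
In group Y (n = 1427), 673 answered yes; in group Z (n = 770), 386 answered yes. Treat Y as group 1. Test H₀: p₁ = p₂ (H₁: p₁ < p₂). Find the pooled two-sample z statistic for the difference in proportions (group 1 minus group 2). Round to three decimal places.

z = -1.328

p̂₁ = 673/1427 = 0.471619, p̂₂ = 386/770 = 0.501299.
Pooled p̂ = (673+386)/(1427+770) = 1059/2197 = 0.482021.
SE = √(p̂(1−p̂)(1/n₁+1/n₂)) = √(0.482021·0.517979·0.00199947) = √(0.000499222) = 0.022343.
z = (0.471619 − 0.501299)/0.022343 = -0.029680/0.022343 = -1.328.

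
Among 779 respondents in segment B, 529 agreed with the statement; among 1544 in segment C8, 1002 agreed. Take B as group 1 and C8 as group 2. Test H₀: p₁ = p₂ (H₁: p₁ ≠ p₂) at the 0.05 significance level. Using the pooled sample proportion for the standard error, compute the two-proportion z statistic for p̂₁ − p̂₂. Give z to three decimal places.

z = 1.445

p̂₁ = 529/779 ≈ 0.679076, p̂₂ = 1002/1544 ≈ 0.648964.
Pooled p̂ = (529+1002)/(779+1544) = 1531/2323 = 0.659062.
SE = √(p̂(1−p̂)(1/n₁+1/n₂)) = √(0.659062·0.340938·0.00193137) = √(0.000433977) = 0.020832.
z = (0.679076 − 0.648964)/0.020832 = 0.030112/0.020832 = 1.445.
p-value = 2·P(Z > 1.445) ≈ 0.1483; since p > α = 0.05, fail to reject H₀.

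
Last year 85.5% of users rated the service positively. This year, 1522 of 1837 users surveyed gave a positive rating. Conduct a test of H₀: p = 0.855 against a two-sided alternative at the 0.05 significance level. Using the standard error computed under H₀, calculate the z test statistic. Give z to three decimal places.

p̂ = 1522/1837 ≈ 0.828525.
SE = √(p₀(1−p₀)/n) = √(0.12398/1837) = 0.008215.
z = (0.828525 − 0.855)/0.008215 = -0.026475/0.008215 = -3.223.
p-value = 2·P(Z > 3.223) ≈ 0.0013; since p < α = 0.05, reject H₀.

z = -3.223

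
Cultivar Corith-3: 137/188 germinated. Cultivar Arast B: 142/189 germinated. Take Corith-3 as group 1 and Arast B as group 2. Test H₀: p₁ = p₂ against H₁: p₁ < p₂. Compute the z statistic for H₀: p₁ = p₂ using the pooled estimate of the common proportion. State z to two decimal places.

p̂₁ = 137/188 = 0.7287, p̂₂ = 142/189 = 0.7513.
Pooled p̂ = (137+142)/(188+189) = 279/377 = 0.7401.
SE = √(p̂(1−p̂)(1/n₁+1/n₂)) = √(0.7401·0.2599·0.0106102) = √(0.00204112) = 0.0452.
z = (0.7287 − 0.7513)/0.0452 = -0.0226/0.0452 = -0.50.

z = -0.50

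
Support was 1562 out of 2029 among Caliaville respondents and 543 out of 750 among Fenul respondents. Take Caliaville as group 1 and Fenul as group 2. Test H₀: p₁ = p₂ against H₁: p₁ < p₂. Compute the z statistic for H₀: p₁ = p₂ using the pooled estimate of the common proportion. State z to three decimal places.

p̂₁ = 1562/2029 ≈ 0.769837, p̂₂ = 543/750 ≈ 0.724000.
Pooled p̂ = (1562+543)/(2029+750) = 2105/2779 = 0.757467.
SE = √(0.183711 × 0.00182619) = 0.018316.
z = (0.769837 − 0.724000)/0.018316 = 0.045837/0.018316 = 2.503.

z = 2.503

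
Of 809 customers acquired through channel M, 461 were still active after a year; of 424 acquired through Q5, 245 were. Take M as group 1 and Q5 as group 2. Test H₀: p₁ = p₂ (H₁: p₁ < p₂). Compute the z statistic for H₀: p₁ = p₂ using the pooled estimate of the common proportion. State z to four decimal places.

p̂₁ = 461/809 = 0.569839, p̂₂ = 245/424 = 0.577830.
Pooled p̂ = (461+245)/(809+424) = 706/1233 = 0.572587.
SE = √(0.244731 × 0.00359458) = 0.029660.
z = (0.569839 − 0.577830)/0.029660 = -0.007991/0.029660 = -0.2694.

z = -0.2694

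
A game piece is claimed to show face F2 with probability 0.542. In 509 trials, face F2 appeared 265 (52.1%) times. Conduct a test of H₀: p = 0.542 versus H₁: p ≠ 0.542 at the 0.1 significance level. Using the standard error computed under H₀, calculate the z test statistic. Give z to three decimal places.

p̂ = 265/509 ≈ 0.52063.
Standard error under H₀: √(0.542×0.458/509) = 0.02208.
z = (0.52063 − 0.542)/0.02208 = -0.02137/0.02208 = -0.968.
p-value = 2·P(Z > 0.968) ≈ 0.3332; since p > α = 0.1, fail to reject H₀.

z = -0.968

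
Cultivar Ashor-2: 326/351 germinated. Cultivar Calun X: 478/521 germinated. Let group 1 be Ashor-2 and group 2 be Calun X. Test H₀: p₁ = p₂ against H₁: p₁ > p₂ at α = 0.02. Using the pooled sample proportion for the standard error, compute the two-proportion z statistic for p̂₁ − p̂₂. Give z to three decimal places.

z = 0.611

p̂₁ = 326/351 ≈ 0.928775, p̂₂ = 478/521 ≈ 0.917466.
Pooled p̂ = (326+478)/(351+521) = 804/872 = 0.922018.
SE = √(p̂(1−p̂)(1/n₁+1/n₂)) = √(0.922018·0.077982·0.00476839) = √(0.00034285) = 0.018516.
z = (0.928775 − 0.917466)/0.018516 = 0.011309/0.018516 = 0.611.
p-value = P(Z > 0.611) ≈ 0.2707. With α = 0.02, fail to reject H₀.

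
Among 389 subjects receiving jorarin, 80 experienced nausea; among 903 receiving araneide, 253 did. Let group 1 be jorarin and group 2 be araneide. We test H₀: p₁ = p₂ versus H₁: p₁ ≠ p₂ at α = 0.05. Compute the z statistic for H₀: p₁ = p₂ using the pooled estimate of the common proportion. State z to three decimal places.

z = -2.809

p̂₁ = 80/389 ≈ 0.20566, p̂₂ = 253/903 ≈ 0.28018.
Pooled p̂ = (80+253)/(389+903) = 333/1292 = 0.25774.
SE = √(p̂(1−p̂)(1/n₁+1/n₂)) = √(0.25774·0.74226·0.00367811) = √(0.00070366) = 0.02653.
z = (0.20566 − 0.28018)/0.02653 = -0.07452/0.02653 = -2.809.
p-value = 2·P(Z > 2.809) ≈ 0.0050; since p < α = 0.05, reject H₀.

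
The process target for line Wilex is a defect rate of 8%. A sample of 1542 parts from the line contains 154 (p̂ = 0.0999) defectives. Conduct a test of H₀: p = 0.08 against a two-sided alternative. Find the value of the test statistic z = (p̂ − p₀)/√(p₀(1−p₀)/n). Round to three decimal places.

z = 2.876

p̂ = 154/1542 ≈ 0.09987.
SE = √(p₀(1−p₀)/n) = √(0.0736/1542) = 0.00691.
z = (0.09987 − 0.08)/0.00691 = 0.01987/0.00691 = 2.876.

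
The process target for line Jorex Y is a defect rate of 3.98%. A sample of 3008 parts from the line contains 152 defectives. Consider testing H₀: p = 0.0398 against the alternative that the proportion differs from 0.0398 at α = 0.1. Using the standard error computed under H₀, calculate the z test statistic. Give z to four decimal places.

p̂ = 152/3008 = 0.0505319.
Standard error under H₀: √(0.0398×0.9602/3008) = 0.0035644.
z = (0.0505319 − 0.0398)/0.0035644 = 0.0107319/0.0035644 = 3.0109.
Two-sided p-value ≈ 2·Φ(−3.011) = 0.0026, so at α = 0.1 we reject H₀.

z = 3.0109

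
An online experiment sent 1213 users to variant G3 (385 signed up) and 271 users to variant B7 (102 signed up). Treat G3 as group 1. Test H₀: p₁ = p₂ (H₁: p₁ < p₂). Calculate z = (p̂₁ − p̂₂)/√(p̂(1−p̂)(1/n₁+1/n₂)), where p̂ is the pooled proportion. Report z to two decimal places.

z = -1.87

p̂₁ = 385/1213 ≈ 0.3174, p̂₂ = 102/271 ≈ 0.3764.
Pooled p̂ = (385+102)/(1213+271) = 487/1484 = 0.3282.
SE = √(p̂(1−p̂)(1/n₁+1/n₂)) = √(0.3282·0.6718·0.00451444) = √(0.000995314) = 0.0315.
z = (0.3174 − 0.3764)/0.0315 = -0.0590/0.0315 = -1.87.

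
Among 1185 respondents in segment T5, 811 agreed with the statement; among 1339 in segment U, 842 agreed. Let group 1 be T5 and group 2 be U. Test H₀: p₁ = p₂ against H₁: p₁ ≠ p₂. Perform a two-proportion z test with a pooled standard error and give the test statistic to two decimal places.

p̂₁ = 811/1185 = 0.6844, p̂₂ = 842/1339 = 0.6288.
Pooled p̂ = (811+842)/(1185+1339) = 1653/2524 = 0.6549.
SE = √(p̂(1−p̂)(1/n₁+1/n₂)) = √(0.6549·0.3451·0.00159071) = √(0.000359503) = 0.0190.
z = (0.6844 − 0.6288)/0.0190 = 0.0556/0.0190 = 2.93.

z = 2.93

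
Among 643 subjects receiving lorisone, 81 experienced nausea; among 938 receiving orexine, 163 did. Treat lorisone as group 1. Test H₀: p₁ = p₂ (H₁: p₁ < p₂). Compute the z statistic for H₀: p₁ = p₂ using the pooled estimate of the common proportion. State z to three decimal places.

z = -2.584

p̂₁ = 81/643 = 0.12597, p̂₂ = 163/938 = 0.17377.
Pooled p̂ = (81+163)/(643+938) = 244/1581 = 0.15433.
SE = √(p̂(1−p̂)(1/n₁+1/n₂)) = √(0.15433·0.84567·0.00262131) = √(0.000342118) = 0.01850.
z = (0.12597 − 0.17377)/0.01850 = -0.04780/0.01850 = -2.584.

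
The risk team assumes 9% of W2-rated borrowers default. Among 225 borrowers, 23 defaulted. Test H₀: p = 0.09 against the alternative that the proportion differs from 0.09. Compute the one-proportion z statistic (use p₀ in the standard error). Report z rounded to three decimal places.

z = 0.641

p̂ = 23/225 ≈ 0.102222.
Standard error under H₀: √(0.09×0.91/225) = 0.019079.
z = (0.102222 − 0.09)/0.019079 = 0.012222/0.019079 = 0.641.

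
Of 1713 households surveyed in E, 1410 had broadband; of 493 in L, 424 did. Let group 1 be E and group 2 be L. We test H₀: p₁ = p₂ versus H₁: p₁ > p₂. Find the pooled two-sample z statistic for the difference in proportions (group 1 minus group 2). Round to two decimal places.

p̂₁ = 1410/1713 = 0.8231, p̂₂ = 424/493 = 0.8600.
Pooled p̂ = (1410+424)/(1713+493) = 1834/2206 = 0.8314.
SE = √(0.140195 × 0.00261217) = 0.0191.
z = (0.8231 − 0.8600)/0.0191 = -0.0369/0.0191 = -1.93.
p-value = P(Z > -1.929) ≈ 0.9732.

z = -1.93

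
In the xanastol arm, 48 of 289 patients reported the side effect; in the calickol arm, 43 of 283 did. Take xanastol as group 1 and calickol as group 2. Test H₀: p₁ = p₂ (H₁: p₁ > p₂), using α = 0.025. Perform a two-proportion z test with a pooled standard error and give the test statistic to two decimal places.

p̂₁ = 48/289 ≈ 0.1661, p̂₂ = 43/283 ≈ 0.1519.
Pooled p̂ = (48+43)/(289+283) = 91/572 = 0.1591.
SE = √(p̂(1−p̂)(1/n₁+1/n₂)) = √(0.1591·0.8409·0.00699378) = √(0.000935634) = 0.0306.
z = (0.1661 − 0.1519)/0.0306 = 0.0142/0.0306 = 0.46.
p-value = P(Z > 0.462) ≈ 0.3219; since p > α = 0.025, fail to reject H₀.

z = 0.46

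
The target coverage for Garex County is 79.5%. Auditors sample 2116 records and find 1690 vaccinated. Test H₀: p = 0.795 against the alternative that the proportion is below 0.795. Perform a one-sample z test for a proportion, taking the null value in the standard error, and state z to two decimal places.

z = 0.42

p̂ = 1690/2116 = 0.7987.
Standard error under H₀: √(0.795×0.205/2116) = 0.0088.
z = (0.7987 − 0.795)/0.0088 = 0.0037/0.0088 = 0.42.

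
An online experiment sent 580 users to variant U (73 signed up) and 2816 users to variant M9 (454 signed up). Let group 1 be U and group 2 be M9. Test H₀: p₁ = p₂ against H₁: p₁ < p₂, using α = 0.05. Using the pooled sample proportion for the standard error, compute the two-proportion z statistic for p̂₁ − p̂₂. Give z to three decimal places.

z = -2.142

p̂₁ = 73/580 = 0.12586, p̂₂ = 454/2816 = 0.16122.
Pooled p̂ = (73+454)/(580+2816) = 527/3396 = 0.15518.
SE = √(0.131101 × 0.00207925) = 0.01651.
z = (0.12586 − 0.16122)/0.01651 = -0.03536/0.01651 = -2.142.
p-value = P(Z < -2.142) ≈ 0.0161. With α = 0.05, reject H₀.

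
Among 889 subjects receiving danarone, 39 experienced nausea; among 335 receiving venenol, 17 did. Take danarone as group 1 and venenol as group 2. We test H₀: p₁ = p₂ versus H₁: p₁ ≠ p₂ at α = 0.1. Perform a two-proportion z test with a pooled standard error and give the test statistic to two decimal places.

z = -0.51

p̂₁ = 39/889 ≈ 0.0439, p̂₂ = 17/335 ≈ 0.0507.
Pooled p̂ = (39+17)/(889+335) = 56/1224 = 0.0458.
SE = √(0.0436584 × 0.00410993) = 0.0134.
z = (0.0439 − 0.0507)/0.0134 = -0.0068/0.0134 = -0.51.
p-value = 2·P(Z > 0.513) ≈ 0.6077, so at α = 0.1 we fail to reject H₀.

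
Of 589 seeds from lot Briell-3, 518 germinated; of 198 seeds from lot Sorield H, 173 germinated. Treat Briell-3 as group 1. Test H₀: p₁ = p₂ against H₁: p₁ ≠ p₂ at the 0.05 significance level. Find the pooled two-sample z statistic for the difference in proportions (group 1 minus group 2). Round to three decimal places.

p̂₁ = 518/589 = 0.87946, p̂₂ = 173/198 = 0.87374.
Pooled p̂ = (518+173)/(589+198) = 691/787 = 0.87802.
SE = √(p̂(1−p̂)(1/n₁+1/n₂)) = √(0.87802·0.12198·0.0067483) = √(0.00072276) = 0.02688.
z = (0.87946 − 0.87374)/0.02688 = 0.00572/0.02688 = 0.213.
Two-sided p-value ≈ 2·Φ(−0.213) = 0.8315, so at α = 0.05 we fail to reject H₀.

z = 0.213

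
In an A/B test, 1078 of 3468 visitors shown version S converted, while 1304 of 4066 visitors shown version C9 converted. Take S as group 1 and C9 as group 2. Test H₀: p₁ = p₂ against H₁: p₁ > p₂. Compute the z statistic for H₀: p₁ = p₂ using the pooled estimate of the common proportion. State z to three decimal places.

z = -0.918

p̂₁ = 1078/3468 = 0.31084, p̂₂ = 1304/4066 = 0.32071.
Pooled p̂ = (1078+1304)/(3468+4066) = 2382/7534 = 0.31617.
SE = √(p̂(1−p̂)(1/n₁+1/n₂)) = √(0.31617·0.68383·0.000534293) = √(0.000115517) = 0.01075.
z = (0.31084 − 0.32071)/0.01075 = -0.00987/0.01075 = -0.918.
p-value = P(Z > -0.918) ≈ 0.8207.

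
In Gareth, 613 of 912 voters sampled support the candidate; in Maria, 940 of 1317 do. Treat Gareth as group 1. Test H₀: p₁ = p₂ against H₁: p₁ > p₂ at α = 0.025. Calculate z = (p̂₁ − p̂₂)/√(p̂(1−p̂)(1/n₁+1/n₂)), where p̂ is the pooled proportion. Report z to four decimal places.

z = -2.1005

p̂₁ = 613/912 ≈ 0.672149, p̂₂ = 940/1317 ≈ 0.713743.
Pooled p̂ = (613+940)/(912+1317) = 1553/2229 = 0.696725.
SE = √(0.211299 × 0.00185579) = 0.019802.
z = (0.672149 − 0.713743)/0.019802 = -0.041594/0.019802 = -2.1005.
p-value = P(Z > -2.100) ≈ 0.9822, so at α = 0.025 we fail to reject H₀.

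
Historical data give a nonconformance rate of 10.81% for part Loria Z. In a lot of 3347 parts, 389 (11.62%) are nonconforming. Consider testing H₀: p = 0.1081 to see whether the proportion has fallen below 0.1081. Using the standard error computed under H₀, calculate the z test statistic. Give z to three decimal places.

p̂ = 389/3347 = 0.116223.
SE = √(p₀(1−p₀)/n) = √(0.096414/3347) = 0.005367.
z = (0.116223 − 0.1081)/0.005367 = 0.008123/0.005367 = 1.514.

z = 1.514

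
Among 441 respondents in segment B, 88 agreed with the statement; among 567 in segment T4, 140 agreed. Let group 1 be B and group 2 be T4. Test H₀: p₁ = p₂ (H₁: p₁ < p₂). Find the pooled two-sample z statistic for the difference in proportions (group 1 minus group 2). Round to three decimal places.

z = -1.783

p̂₁ = 88/441 ≈ 0.19955, p̂₂ = 140/567 ≈ 0.24691.
Pooled p̂ = (88+140)/(441+567) = 228/1008 = 0.22619.
SE = √(p̂(1−p̂)(1/n₁+1/n₂)) = √(0.22619·0.77381·0.00403124) = √(0.000705582) = 0.02656.
z = (0.19955 − 0.24691)/0.02656 = -0.04736/0.02656 = -1.783.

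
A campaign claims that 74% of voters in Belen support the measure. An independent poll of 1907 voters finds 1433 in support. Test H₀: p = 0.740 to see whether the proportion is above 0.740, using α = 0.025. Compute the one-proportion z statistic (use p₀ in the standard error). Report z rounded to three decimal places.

z = 1.139

p̂ = 1433/1907 ≈ 0.75144.
Under H₀, SE = √(0.74·0.26/1907) = √(0.000100891) = 0.01004.
z = (0.75144 − 0.74)/0.01004 = 0.01144/0.01004 = 1.139.
p-value = P(Z > 1.139) ≈ 0.1273, so at α = 0.025 we fail to reject H₀.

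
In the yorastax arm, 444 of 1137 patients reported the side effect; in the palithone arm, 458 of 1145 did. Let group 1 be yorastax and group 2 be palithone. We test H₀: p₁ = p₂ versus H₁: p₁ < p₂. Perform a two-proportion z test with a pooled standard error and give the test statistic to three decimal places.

p̂₁ = 444/1137 ≈ 0.39050, p̂₂ = 458/1145 ≈ 0.40000.
Pooled p̂ = (444+458)/(1137+1145) = 902/2282 = 0.39527.
SE = √(p̂(1−p̂)(1/n₁+1/n₂)) = √(0.39527·0.60473·0.00175287) = √(0.00041899) = 0.02047.
z = (0.39050 − 0.40000)/0.02047 = -0.00950/0.02047 = -0.464.
p-value = P(Z < -0.464) ≈ 0.3213.

z = -0.464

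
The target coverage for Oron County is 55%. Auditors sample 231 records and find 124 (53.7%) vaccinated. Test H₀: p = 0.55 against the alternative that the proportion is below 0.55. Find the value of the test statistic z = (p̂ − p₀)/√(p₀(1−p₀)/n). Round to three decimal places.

z = -0.403

p̂ = 124/231 = 0.53680.
Under H₀, SE = √(0.55·0.45/231) = √(0.00107143) = 0.03273.
z = (0.53680 − 0.55)/0.03273 = -0.01320/0.03273 = -0.403.
p-value = P(Z < -0.403) ≈ 0.3433.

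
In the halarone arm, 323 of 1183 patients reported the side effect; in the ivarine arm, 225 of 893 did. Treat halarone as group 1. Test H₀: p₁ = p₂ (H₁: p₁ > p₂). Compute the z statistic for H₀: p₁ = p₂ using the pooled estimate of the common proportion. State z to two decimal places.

p̂₁ = 323/1183 ≈ 0.2730, p̂₂ = 225/893 ≈ 0.2520.
Pooled p̂ = (323+225)/(1183+893) = 548/2076 = 0.2640.
SE = √(0.194289 × 0.00196513) = 0.0195.
z = (0.2730 − 0.2520)/0.0195 = 0.0210/0.0195 = 1.08.
p-value = P(Z > 1.079) ≈ 0.1404.

z = 1.08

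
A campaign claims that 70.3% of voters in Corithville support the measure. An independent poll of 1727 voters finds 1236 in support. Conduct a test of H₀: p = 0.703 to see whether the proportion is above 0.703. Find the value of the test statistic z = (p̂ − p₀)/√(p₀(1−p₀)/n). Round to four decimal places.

p̂ = 1236/1727 = 0.715692.
Standard error under H₀: √(0.703×0.297/1727) = 0.010995.
z = (0.715692 − 0.703)/0.010995 = 0.012692/0.010995 = 1.1543.
p-value = P(Z > 1.154) ≈ 0.1242.

z = 1.1543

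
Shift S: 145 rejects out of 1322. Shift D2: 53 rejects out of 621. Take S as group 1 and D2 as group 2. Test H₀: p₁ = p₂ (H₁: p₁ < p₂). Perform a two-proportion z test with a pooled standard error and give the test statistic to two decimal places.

p̂₁ = 145/1322 ≈ 0.10968, p̂₂ = 53/621 ≈ 0.08535.
Pooled p̂ = (145+53)/(1322+621) = 198/1943 = 0.10190.
SE = √(p̂(1−p̂)(1/n₁+1/n₂)) = √(0.10190·0.89810·0.00236674) = √(0.000216603) = 0.01472.
z = (0.10968 − 0.08535)/0.01472 = 0.02433/0.01472 = 1.65.
p-value = P(Z < 1.654) ≈ 0.9509.

z = 1.65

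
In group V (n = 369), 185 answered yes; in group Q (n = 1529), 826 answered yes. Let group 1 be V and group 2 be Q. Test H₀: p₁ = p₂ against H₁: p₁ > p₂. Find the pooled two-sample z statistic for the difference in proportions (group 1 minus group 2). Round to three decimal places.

z = -1.343

p̂₁ = 185/369 ≈ 0.50136, p̂₂ = 826/1529 ≈ 0.54022.
Pooled p̂ = (185+826)/(369+1529) = 1011/1898 = 0.53267.
SE = √(0.248933 × 0.00336405) = 0.02894.
z = (0.50136 − 0.54022)/0.02894 = -0.03886/0.02894 = -1.343.
p-value = P(Z > -1.343) ≈ 0.9104.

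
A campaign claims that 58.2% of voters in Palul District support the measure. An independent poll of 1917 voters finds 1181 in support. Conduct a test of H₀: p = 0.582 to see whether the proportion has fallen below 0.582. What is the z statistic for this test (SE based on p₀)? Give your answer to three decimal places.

p̂ = 1181/1917 ≈ 0.616067.
SE = √(p₀(1−p₀)/n) = √(0.24328/1917) = 0.011265.
z = (0.616067 − 0.582)/0.011265 = 0.034067/0.011265 = 3.024.

z = 3.024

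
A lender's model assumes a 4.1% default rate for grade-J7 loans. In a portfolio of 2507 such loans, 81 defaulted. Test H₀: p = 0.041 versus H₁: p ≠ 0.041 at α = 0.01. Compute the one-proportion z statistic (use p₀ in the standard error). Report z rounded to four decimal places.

p̂ = 81/2507 ≈ 0.032310.
Under H₀, SE = √(0.041·0.959/2507) = √(1.56837e-05) = 0.003960.
z = (0.032310 − 0.041)/0.003960 = -0.008690/0.003960 = -2.1944.
p-value = 2·P(Z > 2.194) ≈ 0.0282. With α = 0.01, fail to reject H₀.

z = -2.1944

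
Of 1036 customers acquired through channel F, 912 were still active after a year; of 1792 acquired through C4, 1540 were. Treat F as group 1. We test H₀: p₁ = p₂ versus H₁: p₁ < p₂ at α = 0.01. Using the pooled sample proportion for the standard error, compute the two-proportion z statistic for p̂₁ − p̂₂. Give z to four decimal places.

p̂₁ = 912/1036 ≈ 0.880309, p̂₂ = 1540/1792 ≈ 0.859375.
Pooled p̂ = (912+1540)/(1036+1792) = 2452/2828 = 0.867044.
SE = √(p̂(1−p̂)(1/n₁+1/n₂)) = √(0.867044·0.132956·0.00152329) = √(0.000175603) = 0.013252.
z = (0.880309 − 0.859375)/0.013252 = 0.020934/0.013252 = 1.5797.
p-value = P(Z < 1.580) ≈ 0.9429. With α = 0.01, fail to reject H₀.

z = 1.5797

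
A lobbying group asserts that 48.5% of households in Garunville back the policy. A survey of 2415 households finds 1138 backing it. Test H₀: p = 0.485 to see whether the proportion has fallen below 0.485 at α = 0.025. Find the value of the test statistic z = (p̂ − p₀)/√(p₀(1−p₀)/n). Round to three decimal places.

p̂ = 1138/2415 = 0.47122.
Standard error under H₀: √(0.485×0.515/2415) = 0.01017.
z = (0.47122 − 0.485)/0.01017 = -0.01378/0.01017 = -1.355.
p-value = P(Z < -1.355) ≈ 0.0877; since p > α = 0.025, fail to reject H₀.

z = -1.355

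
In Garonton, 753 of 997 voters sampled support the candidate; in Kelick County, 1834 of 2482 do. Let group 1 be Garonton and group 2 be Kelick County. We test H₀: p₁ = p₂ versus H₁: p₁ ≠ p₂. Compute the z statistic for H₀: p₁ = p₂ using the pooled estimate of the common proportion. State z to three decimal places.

z = 0.998

p̂₁ = 753/997 ≈ 0.755266, p̂₂ = 1834/2482 ≈ 0.738920.
Pooled p̂ = (753+1834)/(997+2482) = 2587/3479 = 0.743604.
SE = √(p̂(1−p̂)(1/n₁+1/n₂)) = √(0.743604·0.256396·0.00140591) = √(0.000268046) = 0.016372.
z = (0.755266 − 0.738920)/0.016372 = 0.016346/0.016372 = 0.998.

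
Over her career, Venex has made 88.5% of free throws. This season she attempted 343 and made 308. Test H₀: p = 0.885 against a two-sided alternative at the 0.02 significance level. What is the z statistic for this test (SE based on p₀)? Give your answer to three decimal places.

z = 0.752

p̂ = 308/343 ≈ 0.89796.
SE = √(p₀(1−p₀)/n) = √(0.10177/343) = 0.01723.
z = (0.89796 − 0.885)/0.01723 = 0.01296/0.01723 = 0.752.
p-value = 2·P(Z > 0.752) ≈ 0.4519; since p > α = 0.02, fail to reject H₀.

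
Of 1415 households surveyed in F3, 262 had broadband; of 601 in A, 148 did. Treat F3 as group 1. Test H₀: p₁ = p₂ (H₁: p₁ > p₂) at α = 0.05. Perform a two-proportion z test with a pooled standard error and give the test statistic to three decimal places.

p̂₁ = 262/1415 = 0.185159, p̂₂ = 148/601 = 0.246256.
Pooled p̂ = (262+148)/(1415+601) = 410/2016 = 0.203373.
SE = √(p̂(1−p̂)(1/n₁+1/n₂)) = √(0.203373·0.796627·0.00237061) = √(0.000384068) = 0.019598.
z = (0.185159 − 0.246256)/0.019598 = -0.061097/0.019598 = -3.118.
p-value = P(Z > -3.118) ≈ 0.9991; since p > α = 0.05, fail to reject H₀.

z = -3.118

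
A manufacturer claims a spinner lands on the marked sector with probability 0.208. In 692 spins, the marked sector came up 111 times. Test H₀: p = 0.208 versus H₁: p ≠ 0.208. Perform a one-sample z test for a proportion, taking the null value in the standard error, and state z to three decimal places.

p̂ = 111/692 = 0.16040.
SE = √(p₀(1−p₀)/n) = √(0.16474/692) = 0.01543.
z = (0.16040 − 0.208)/0.01543 = -0.04760/0.01543 = -3.085.

z = -3.085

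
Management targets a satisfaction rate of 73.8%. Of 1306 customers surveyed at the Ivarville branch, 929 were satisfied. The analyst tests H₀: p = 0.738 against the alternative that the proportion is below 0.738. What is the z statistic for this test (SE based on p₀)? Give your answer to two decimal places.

p̂ = 929/1306 ≈ 0.7113.
Under H₀, SE = √(0.738·0.262/1306) = √(0.000148052) = 0.0122.
z = (0.7113 − 0.738)/0.0122 = -0.0267/0.0122 = -2.19.
p-value = P(Z < -2.192) ≈ 0.0142.

z = -2.19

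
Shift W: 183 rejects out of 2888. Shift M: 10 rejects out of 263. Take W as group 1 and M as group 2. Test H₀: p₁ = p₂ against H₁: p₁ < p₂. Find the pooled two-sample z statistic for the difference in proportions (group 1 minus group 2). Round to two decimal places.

p̂₁ = 183/2888 ≈ 0.06337, p̂₂ = 10/263 ≈ 0.03802.
Pooled p̂ = (183+10)/(2888+263) = 193/3151 = 0.06125.
SE = √(p̂(1−p̂)(1/n₁+1/n₂)) = √(0.06125·0.93875·0.00414854) = √(0.000238536) = 0.01544.
z = (0.06337 − 0.03802)/0.01544 = 0.02535/0.01544 = 1.64.

z = 1.64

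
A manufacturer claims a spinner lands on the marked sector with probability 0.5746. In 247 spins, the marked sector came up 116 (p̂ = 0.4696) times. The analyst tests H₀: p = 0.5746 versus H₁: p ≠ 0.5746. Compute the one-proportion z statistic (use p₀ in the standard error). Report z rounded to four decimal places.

p̂ = 116/247 = 0.469636.
SE = √(p₀(1−p₀)/n) = √(0.24443/247) = 0.031458.
z = (0.469636 − 0.5746)/0.031458 = -0.104964/0.031458 = -3.3366.

z = -3.3366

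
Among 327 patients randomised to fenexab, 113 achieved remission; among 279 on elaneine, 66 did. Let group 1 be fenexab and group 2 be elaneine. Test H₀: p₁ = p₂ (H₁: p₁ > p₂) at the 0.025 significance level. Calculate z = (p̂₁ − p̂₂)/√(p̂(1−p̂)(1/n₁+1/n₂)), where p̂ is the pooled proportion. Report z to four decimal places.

p̂₁ = 113/327 ≈ 0.345566, p̂₂ = 66/279 ≈ 0.236559.
Pooled p̂ = (113+66)/(327+279) = 179/606 = 0.295380.
SE = √(0.20813 × 0.00664233) = 0.037182.
z = (0.345566 − 0.236559)/0.037182 = 0.109007/0.037182 = 2.9317.
p-value = P(Z > 2.932) ≈ 0.0017, so at α = 0.025 we reject H₀.

z = 2.9317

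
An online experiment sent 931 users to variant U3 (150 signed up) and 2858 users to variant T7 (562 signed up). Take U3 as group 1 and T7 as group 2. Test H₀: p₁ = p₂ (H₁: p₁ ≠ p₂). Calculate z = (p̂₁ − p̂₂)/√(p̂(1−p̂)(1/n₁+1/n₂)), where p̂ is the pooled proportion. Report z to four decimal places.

z = -2.4098

p̂₁ = 150/931 ≈ 0.1611171, p̂₂ = 562/2858 ≈ 0.1966410.
Pooled p̂ = (150+562)/(931+2858) = 712/3789 = 0.1879124.
SE = √(0.152601 × 0.00142401) = 0.0147413.
z = (0.1611171 − 0.1966410)/0.0147413 = -0.0355239/0.0147413 = -2.4098.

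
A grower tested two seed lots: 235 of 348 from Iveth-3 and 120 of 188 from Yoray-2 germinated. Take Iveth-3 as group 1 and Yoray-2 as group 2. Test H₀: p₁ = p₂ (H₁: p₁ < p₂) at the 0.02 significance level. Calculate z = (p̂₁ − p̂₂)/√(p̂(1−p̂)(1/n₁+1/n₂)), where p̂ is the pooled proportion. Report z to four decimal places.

z = 0.8641

p̂₁ = 235/348 ≈ 0.675287, p̂₂ = 120/188 ≈ 0.638298.
Pooled p̂ = (235+120)/(348+188) = 355/536 = 0.662313.
SE = √(0.223654 × 0.00819271) = 0.042806.
z = (0.675287 − 0.638298)/0.042806 = 0.036989/0.042806 = 0.8641.
p-value = P(Z < 0.864) ≈ 0.8062, so at α = 0.02 we fail to reject H₀.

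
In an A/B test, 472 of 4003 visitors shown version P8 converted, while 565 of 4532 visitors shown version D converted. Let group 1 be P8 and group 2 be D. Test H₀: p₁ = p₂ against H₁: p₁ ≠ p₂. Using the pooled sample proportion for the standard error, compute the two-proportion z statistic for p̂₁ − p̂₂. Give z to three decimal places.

p̂₁ = 472/4003 ≈ 0.117912, p̂₂ = 565/4532 ≈ 0.124669.
Pooled p̂ = (472+565)/(4003+4532) = 1037/8535 = 0.121500.
SE = √(0.106738 × 0.000470466) = 0.007086.
z = (0.117912 − 0.124669)/0.007086 = -0.006757/0.007086 = -0.954.
Two-sided p-value ≈ 2·Φ(−0.954) = 0.3403.

z = -0.954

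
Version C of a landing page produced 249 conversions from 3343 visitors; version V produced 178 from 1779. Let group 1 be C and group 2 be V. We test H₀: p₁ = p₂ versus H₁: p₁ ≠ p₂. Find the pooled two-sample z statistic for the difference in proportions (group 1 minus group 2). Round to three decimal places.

z = -3.152

p̂₁ = 249/3343 = 0.074484, p̂₂ = 178/1779 = 0.100056.
Pooled p̂ = (249+178)/(3343+1779) = 427/5122 = 0.083366.
SE = √(p̂(1−p̂)(1/n₁+1/n₂)) = √(0.083366·0.916634·0.000861246) = √(6.5813e-05) = 0.008113.
z = (0.074484 − 0.100056)/0.008113 = -0.025572/0.008113 = -3.152.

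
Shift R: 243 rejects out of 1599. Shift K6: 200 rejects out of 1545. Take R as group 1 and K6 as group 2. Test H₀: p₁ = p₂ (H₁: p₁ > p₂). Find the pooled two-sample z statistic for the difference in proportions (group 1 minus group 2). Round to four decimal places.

z = 1.8144

p̂₁ = 243/1599 ≈ 0.151970, p̂₂ = 200/1545 ≈ 0.129450.
Pooled p̂ = (243+200)/(1599+1545) = 443/3144 = 0.140903.
SE = √(p̂(1−p̂)(1/n₁+1/n₂)) = √(0.140903·0.859097·0.00127264) = √(0.000154053) = 0.012412.
z = (0.151970 − 0.129450)/0.012412 = 0.022520/0.012412 = 1.8144.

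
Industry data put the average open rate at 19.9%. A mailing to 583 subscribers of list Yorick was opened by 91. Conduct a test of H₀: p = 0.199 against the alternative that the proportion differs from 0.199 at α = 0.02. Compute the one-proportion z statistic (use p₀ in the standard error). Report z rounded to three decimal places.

z = -2.595

p̂ = 91/583 ≈ 0.156089.
Under H₀, SE = √(0.199·0.801/583) = √(0.000273412) = 0.016535.
z = (0.156089 − 0.199)/0.016535 = -0.042911/0.016535 = -2.595.
Two-sided p-value ≈ 2·Φ(−2.595) = 0.0095; since p < α = 0.02, reject H₀.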